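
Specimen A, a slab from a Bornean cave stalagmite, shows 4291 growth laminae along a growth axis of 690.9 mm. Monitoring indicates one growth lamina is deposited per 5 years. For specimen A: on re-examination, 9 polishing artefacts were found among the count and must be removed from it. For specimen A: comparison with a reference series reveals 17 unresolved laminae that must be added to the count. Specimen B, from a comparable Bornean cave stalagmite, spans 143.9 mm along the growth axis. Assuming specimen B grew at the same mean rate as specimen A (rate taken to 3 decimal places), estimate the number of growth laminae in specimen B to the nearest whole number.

899 growth laminae

Specimen A: after corrections the count is 4291 − 9 + 17 = 4299 growth laminae.
Specimen A: at 5 years per growth lamina, 4299 × 5 = 21495 years.
A: 690.9 mm over 21495 years gives 690.9 / 21495 ≈ 0.032 mm per year.
B spans 143.9 / 0.032 = 4496.88 years; at 5 years per growth lamina that is 4496.88 / 5 ≈ 899 growth laminae.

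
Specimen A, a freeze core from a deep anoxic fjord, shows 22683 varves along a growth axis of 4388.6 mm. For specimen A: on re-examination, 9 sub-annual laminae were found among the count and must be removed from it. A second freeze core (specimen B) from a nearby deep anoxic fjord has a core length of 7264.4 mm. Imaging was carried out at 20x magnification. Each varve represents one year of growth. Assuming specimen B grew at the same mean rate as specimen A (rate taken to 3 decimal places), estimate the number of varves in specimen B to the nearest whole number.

Specimen A: after corrections the count is 22683 − 9 = 22674 varves.
A: Extension rate ≈ 4388.6 / 22674 = 0.194 mm/yr.
B spans 7264.4 / 0.194 = 37445.36 years ≈ 37445 varves.

37445 varves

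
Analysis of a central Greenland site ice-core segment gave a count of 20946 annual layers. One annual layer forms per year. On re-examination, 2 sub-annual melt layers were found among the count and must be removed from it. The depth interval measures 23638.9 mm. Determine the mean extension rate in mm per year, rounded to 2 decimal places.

After corrections the count is 20946 − 2 = 20944 annual layers.
23638.9 mm over 20944 years gives 23638.9 / 20944 ≈ 1.13 mm per year.

1.13 mm per year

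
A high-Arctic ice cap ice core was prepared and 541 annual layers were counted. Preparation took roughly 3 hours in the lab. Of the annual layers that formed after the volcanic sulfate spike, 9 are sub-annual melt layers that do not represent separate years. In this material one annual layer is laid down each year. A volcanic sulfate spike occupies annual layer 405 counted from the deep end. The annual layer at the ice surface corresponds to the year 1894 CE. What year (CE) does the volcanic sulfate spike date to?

1767 CE

541 − 405 = 136 annual layers lie beyond the volcanic sulfate spike toward the ice surface.
Excluding 9 false annual layers: 136 − 9 = 127.
1894 − 127 = 1767 CE.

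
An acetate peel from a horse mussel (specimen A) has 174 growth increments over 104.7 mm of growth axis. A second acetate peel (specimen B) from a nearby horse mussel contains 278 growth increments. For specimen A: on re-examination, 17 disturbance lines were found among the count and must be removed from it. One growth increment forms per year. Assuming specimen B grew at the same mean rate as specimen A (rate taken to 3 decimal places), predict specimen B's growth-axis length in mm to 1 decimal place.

185.4 mm

Specimen A: after corrections the count is 174 − 17 = 157 growth increments.
A: 104.7 mm over 157 years gives 104.7 / 157 ≈ 0.667 mm per year.
Length of B = 0.667 × 278 = 185.4 mm.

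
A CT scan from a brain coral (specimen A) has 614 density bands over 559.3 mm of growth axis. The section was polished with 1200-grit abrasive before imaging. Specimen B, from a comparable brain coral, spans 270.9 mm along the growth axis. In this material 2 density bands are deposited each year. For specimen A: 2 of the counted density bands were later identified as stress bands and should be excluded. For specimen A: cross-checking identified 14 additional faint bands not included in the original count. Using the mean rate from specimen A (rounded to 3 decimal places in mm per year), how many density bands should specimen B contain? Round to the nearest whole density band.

Specimen A: true density band count = 614 − 2 + 14 = 626.
Specimen A: dividing by 2 density bands per year: 626 / 2 = 313 years.
A: Mean rate = 559.3 mm / 313 years ≈ 1.787 mm/year.
Specimen B: 270.9 mm / 1.787 mm per year = 151.59 years; at 2 density bands per year that is 151.59 × 2 ≈ 303 density bands.

303 density bands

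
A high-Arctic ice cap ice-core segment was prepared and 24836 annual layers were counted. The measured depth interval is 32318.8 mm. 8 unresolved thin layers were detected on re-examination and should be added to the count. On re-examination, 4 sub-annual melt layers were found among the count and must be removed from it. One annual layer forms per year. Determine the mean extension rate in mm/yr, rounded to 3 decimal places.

After corrections the count is 24836 − 4 + 8 = 24840 annual layers.
32318.8 mm over 24840 years gives 32318.8 / 24840 ≈ 1.301 mm/yr.

1.301 mm/yr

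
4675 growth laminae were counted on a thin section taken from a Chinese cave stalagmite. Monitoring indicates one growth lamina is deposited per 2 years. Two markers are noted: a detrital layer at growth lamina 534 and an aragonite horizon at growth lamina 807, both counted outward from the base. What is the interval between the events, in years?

807 − 534 = 273 growth laminae lie between the two events.
At 2 years per growth lamina, 273 × 2 = 546 years.

546 years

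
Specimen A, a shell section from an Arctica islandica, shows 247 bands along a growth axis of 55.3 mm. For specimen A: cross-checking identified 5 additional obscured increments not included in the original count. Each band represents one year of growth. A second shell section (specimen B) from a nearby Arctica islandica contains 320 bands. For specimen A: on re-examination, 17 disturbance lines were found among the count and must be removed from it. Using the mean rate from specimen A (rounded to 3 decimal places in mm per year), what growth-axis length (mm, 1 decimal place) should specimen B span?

Specimen A: after corrections the count is 247 − 17 + 5 = 235 bands.
A: 55.3 mm over 235 years gives 55.3 / 235 ≈ 0.235 mm/year.
Length of B = 0.235 × 320 = 75.2 mm.

75.2 mm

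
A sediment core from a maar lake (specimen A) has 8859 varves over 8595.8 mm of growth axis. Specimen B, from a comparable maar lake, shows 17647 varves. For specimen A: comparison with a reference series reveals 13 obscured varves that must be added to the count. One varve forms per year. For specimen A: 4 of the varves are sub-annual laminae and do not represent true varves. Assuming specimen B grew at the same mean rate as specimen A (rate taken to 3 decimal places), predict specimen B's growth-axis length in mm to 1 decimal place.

Specimen A: after corrections the count is 8859 − 4 + 13 = 8868 varves.
A: 8595.8 mm over 8868 years gives 8595.8 / 8868 ≈ 0.969 mm/yr.
Length of B = 0.969 × 17647 = 17099.9 mm.

17099.9 mm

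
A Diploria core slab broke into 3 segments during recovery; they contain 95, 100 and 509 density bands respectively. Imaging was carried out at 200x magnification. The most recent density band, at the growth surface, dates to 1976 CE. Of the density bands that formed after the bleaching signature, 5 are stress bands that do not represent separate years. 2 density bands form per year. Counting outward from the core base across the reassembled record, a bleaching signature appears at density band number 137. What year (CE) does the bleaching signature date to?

1695 CE

Total density bands = 95 + 100 + 509 = 704.
Between density band 137 and the growth surface there are 704 − 137 = 567 density bands.
Excluding 5 false density bands: 567 − 5 = 562.
Dividing by 2 density bands per year: 562 / 2 = 281 years.
Counting back 281 years from 1976 CE places the bleaching signature in 1976 − 281 = 1695 CE.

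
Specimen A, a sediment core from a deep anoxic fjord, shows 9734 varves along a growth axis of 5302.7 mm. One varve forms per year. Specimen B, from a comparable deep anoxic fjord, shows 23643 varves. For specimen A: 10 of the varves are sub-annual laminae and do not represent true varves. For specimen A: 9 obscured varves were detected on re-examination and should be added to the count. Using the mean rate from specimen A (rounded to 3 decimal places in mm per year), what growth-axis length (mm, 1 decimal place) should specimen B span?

12885.4 mm

Specimen A: true varve count = 9734 − 10 + 9 = 9733.
A: Extension rate ≈ 5302.7 / 9733 = 0.545 mm/year.
For B, 0.545 mm/year × 23643 years = 12885.4 mm.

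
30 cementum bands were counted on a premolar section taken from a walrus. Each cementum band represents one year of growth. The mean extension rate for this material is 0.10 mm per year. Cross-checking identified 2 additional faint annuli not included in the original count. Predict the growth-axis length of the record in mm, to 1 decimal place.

True cementum band count = 30 + 2 = 32.
Predicted length = 0.10 mm/year × 32 years = 3.2 mm.

3.2 mm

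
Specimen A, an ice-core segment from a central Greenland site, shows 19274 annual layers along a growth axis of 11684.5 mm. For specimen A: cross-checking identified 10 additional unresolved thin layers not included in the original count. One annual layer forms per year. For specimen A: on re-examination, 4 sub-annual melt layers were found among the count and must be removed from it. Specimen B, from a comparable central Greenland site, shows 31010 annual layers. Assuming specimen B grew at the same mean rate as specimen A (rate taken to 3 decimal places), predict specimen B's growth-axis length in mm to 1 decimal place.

18792.1 mm

Specimen A: correcting the raw count gives 19274 − 4 + 10 = 19280 true annual layers.
A: Mean rate = 11684.5 mm / 19280 years ≈ 0.606 mm/year.
For B, 0.606 mm/year × 31010 years = 18792.1 mm.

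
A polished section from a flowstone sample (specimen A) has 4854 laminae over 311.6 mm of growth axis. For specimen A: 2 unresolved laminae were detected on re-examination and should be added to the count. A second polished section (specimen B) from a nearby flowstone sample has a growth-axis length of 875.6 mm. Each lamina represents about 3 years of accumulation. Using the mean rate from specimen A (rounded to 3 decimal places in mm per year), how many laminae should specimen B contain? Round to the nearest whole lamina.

Specimen A: after corrections the count is 4854 + 2 = 4856 laminae.
Specimen A: at 3 years per lamina, 4856 × 3 = 14568 years.
A: Mean rate = 311.6 mm / 14568 years ≈ 0.021 mm per year.
B spans 875.6 / 0.021 = 41695.24 years; at 3 years per lamina that is 41695.24 / 3 ≈ 13898 laminae.

13898 laminae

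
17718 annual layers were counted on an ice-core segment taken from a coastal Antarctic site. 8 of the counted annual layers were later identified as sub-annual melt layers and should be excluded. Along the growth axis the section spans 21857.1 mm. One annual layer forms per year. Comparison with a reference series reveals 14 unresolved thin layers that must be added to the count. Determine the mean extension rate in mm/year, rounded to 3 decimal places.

True annual layer count = 17718 − 8 + 14 = 17724.
21857.1 mm over 17724 years gives 21857.1 / 17724 ≈ 1.233 mm/year.

1.233 mm/year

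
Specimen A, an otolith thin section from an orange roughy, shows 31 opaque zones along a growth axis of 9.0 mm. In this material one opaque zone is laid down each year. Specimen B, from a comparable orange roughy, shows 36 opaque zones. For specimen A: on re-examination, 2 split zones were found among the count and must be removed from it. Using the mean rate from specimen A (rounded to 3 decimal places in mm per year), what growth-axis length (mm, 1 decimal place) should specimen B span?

11.2 mm

Specimen A: after corrections the count is 31 − 2 = 29 opaque zones.
A: Mean rate = 9.0 mm / 29 years ≈ 0.310 mm per year.
Length of B = 0.310 × 36 = 11.2 mm.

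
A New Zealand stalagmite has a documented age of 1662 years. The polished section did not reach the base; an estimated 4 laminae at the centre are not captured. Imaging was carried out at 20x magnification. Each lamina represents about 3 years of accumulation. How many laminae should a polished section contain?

550 laminae

Expected laminae: 1662 / 3 = 554.
Subtracting the 4 laminae not captured gives 554 − 4 = 550 laminae in the record.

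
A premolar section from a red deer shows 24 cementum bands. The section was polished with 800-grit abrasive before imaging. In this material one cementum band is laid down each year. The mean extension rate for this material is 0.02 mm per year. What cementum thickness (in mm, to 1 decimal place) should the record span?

0.5 mm

The record spans 24 years at 0.02 mm per year.
Length ≈ 0.02 × 24 = 0.5 mm.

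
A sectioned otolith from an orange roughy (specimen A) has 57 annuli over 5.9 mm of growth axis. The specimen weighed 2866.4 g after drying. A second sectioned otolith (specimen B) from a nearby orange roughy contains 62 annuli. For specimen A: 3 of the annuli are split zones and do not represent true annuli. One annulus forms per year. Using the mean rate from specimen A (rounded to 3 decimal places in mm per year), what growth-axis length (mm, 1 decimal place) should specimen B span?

Specimen A: true annulus count = 57 − 3 = 54.
A: 5.9 mm over 54 years gives 5.9 / 54 ≈ 0.109 mm/yr.
For B, 0.109 mm/year × 62 years = 6.8 mm.

6.8 mm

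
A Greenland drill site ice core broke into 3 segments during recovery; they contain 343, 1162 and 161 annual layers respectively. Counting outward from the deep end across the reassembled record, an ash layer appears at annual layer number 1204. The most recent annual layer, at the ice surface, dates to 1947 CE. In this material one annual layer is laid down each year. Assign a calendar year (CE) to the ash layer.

Total annual layers = 343 + 1162 + 161 = 1666.
The ash layer sits at annual layer 1204 from the deep end, so 1666 − 1204 = 462 annual layers formed after it.
1947 − 462 = 1485 CE.

1485 CE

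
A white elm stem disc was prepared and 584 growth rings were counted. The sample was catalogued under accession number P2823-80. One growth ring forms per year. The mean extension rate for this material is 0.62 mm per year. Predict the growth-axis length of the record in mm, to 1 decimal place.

584 years of growth are recorded.
584 years at 0.62 mm/year gives 0.62 × 584 = 362.1 mm.

362.1 mm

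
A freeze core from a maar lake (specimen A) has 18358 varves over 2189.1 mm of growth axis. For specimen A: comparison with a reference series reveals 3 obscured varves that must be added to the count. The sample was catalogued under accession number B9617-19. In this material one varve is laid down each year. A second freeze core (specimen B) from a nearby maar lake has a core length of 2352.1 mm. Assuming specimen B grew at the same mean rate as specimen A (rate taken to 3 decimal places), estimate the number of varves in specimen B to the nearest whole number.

Specimen A: correcting the raw count gives 18358 + 3 = 18361 true varves.
A: Mean rate = 2189.1 mm / 18361 years ≈ 0.119 mm/year.
B spans 2352.1 / 0.119 = 19765.55 years ≈ 19766 varves.

19766 varves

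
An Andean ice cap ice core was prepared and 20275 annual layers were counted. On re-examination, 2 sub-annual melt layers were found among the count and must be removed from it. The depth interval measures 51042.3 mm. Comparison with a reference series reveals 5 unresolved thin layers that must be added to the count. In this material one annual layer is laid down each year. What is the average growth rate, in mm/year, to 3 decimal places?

After corrections the count is 20275 − 2 + 5 = 20278 annual layers.
Mean rate = 51042.3 mm / 20278 years ≈ 2.517 mm/year.

2.517 mm/year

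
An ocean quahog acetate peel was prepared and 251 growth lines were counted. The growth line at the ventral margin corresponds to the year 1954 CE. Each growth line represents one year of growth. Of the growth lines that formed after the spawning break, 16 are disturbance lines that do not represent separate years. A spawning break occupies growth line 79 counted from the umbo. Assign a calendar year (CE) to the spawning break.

251 − 79 = 172 growth lines lie beyond the spawning break toward the ventral margin.
172 − 16 false = 156 true growth lines after the spawning break.
Counting back 156 years from 1954 CE places the spawning break in 1954 − 156 = 1798 CE.

1798 CE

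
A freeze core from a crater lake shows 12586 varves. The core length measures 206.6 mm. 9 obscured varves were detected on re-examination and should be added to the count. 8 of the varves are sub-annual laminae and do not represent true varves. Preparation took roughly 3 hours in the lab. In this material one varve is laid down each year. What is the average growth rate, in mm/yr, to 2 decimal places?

Correcting the raw count gives 12586 − 8 + 9 = 12587 true varves.
206.6 mm over 12587 years gives 206.6 / 12587 ≈ 0.02 mm/yr.

0.02 mm/yr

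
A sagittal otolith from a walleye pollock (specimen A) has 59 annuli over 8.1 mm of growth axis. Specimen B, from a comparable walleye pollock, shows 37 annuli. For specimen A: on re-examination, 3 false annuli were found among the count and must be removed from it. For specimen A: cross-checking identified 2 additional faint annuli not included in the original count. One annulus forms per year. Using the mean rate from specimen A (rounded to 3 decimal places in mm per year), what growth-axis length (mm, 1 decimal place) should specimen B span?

Specimen A: correcting the raw count gives 59 − 3 + 2 = 58 true annuli.
A: Extension rate ≈ 8.1 / 58 = 0.140 mm/year.
B's length ≈ 0.140 × 37 = 5.2 mm.

5.2 mm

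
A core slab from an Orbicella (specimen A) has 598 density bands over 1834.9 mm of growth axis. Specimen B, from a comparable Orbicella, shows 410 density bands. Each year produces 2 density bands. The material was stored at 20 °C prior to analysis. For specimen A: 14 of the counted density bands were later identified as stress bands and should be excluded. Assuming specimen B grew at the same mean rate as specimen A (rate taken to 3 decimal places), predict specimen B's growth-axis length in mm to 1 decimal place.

Specimen A: true density band count = 598 − 14 = 584.
Specimen A: 584 density bands at 2 per year is 584 / 2 = 292 years.
A: Mean rate = 1834.9 mm / 292 years ≈ 6.284 mm/yr.
Specimen B: with 2 density bands per year, 410 / 2 = 205 years. B's length ≈ 6.284 × 205 = 1288.2 mm.

1288.2 mm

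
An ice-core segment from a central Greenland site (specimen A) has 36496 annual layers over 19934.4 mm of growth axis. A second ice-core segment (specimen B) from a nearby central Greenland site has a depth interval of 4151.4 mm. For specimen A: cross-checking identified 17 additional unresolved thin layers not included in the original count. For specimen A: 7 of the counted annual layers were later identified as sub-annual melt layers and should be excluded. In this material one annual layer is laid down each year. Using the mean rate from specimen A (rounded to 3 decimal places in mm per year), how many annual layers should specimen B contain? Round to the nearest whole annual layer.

7603 annual layers

Specimen A: after corrections the count is 36496 − 7 + 17 = 36506 annual layers.
A: Mean rate = 19934.4 mm / 36506 years ≈ 0.546 mm/year.
Specimen B: 4151.4 mm / 0.546 mm per year = 7603.30 years ≈ 7603 annual layers.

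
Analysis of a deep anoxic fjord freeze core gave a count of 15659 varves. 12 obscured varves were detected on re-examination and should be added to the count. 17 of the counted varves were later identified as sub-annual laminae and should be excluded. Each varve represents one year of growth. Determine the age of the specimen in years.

15654 yr

True varve count = 15659 − 17 + 12 = 15654.
At one varve per year, that is 15654 years.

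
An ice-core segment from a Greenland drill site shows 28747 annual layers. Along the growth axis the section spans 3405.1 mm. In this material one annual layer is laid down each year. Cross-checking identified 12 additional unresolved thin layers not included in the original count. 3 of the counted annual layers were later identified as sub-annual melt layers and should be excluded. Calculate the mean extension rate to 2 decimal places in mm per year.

0.12 mm per year

After corrections the count is 28747 − 3 + 12 = 28756 annual layers.
Extension rate ≈ 3405.1 / 28756 = 0.12 mm per year.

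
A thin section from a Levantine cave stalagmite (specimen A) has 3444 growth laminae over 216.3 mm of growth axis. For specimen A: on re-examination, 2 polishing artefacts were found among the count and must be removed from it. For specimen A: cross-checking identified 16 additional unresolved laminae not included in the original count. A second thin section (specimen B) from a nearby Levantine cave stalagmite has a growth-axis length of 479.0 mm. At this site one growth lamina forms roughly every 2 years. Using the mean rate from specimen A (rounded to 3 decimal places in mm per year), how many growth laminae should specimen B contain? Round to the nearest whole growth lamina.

7726 growth laminae

Specimen A: after corrections the count is 3444 − 2 + 16 = 3458 growth laminae.
Specimen A: 3458 growth laminae at 2 years each span 3458 × 2 = 6916 years.
A: Mean rate = 216.3 mm / 6916 years ≈ 0.031 mm/year.
Specimen B: 479.0 mm / 0.031 mm per year = 15451.61 years; at 2 years per growth lamina that is 15451.61 / 2 ≈ 7726 growth laminae.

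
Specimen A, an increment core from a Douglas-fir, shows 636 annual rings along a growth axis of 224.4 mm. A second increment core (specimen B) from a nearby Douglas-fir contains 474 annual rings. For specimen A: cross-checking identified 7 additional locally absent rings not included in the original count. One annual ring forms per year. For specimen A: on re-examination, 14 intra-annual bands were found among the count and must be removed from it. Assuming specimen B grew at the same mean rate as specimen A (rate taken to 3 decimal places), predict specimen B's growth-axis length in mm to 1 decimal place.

169.2 mm

Specimen A: adjusted count: 636 − 14 + 7 = 629 annual rings.
A: Extension rate ≈ 224.4 / 629 = 0.357 mm/yr.
For B, 0.357 mm/year × 474 years = 169.2 mm.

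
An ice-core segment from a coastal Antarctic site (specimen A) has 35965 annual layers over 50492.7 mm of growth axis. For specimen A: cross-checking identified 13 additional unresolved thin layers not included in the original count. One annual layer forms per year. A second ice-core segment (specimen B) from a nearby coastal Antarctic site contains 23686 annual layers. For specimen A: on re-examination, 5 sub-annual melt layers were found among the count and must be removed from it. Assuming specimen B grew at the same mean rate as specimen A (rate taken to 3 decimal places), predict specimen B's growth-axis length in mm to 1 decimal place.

Specimen A: true annual layer count = 35965 − 5 + 13 = 35973.
A: Extension rate ≈ 50492.7 / 35973 = 1.404 mm/year.
B's length ≈ 1.404 × 23686 = 33255.1 mm.

33255.1 mm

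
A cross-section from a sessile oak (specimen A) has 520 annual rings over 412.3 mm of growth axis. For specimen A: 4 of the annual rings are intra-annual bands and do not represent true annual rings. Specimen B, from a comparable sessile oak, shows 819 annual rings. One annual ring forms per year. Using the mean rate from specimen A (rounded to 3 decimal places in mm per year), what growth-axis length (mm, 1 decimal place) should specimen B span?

654.4 mm

Specimen A: after corrections the count is 520 − 4 = 516 annual rings.
A: 412.3 mm over 516 years gives 412.3 / 516 ≈ 0.799 mm/year.
Length of B = 0.799 × 819 = 654.4 mm.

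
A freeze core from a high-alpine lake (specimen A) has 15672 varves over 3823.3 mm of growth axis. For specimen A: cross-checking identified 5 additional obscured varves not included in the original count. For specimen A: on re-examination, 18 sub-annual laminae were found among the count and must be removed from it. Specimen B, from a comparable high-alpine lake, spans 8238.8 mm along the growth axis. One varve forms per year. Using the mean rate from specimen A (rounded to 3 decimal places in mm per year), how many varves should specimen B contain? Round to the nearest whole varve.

33766 varves

Specimen A: adjusted count: 15672 − 18 + 5 = 15659 varves.
A: Extension rate ≈ 3823.3 / 15659 = 0.244 mm/yr.
B spans 8238.8 / 0.244 = 33765.57 years ≈ 33766 varves.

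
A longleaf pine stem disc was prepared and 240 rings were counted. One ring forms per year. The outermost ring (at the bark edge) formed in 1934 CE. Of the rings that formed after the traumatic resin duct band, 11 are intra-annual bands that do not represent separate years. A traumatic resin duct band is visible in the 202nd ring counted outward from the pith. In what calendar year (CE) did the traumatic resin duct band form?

The traumatic resin duct band sits at ring 202 from the pith, so 240 − 202 = 38 rings formed after it.
Excluding 11 false rings: 38 − 11 = 27.
Counting back 27 years from 1934 CE places the traumatic resin duct band in 1934 − 27 = 1907 CE.

1907 CE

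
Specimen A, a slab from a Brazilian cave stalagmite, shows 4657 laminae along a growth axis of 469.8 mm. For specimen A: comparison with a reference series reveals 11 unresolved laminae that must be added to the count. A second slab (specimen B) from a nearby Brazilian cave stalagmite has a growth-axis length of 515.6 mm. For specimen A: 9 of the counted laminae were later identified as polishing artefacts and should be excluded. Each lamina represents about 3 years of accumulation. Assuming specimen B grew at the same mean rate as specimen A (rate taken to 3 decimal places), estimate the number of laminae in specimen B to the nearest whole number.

5055 laminae

Specimen A: after corrections the count is 4657 − 9 + 11 = 4659 laminae.
Specimen A: at 3 years per lamina, 4659 × 3 = 13977 years.
A: Mean rate = 469.8 mm / 13977 years ≈ 0.034 mm/year.
For B, 515.6 / 0.034 = 15164.71 years; at 3 years per lamina that is 15164.71 / 3 ≈ 5055 laminae.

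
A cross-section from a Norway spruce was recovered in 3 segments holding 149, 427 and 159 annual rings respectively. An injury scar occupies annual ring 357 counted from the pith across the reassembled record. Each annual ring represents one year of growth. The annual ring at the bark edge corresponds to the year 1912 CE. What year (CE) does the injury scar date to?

Total annual rings = 149 + 427 + 159 = 735.
735 − 357 = 378 annual rings lie beyond the injury scar toward the bark edge.
The annual ring at the bark edge is 1912 CE, so the injury scar dates to 1912 − 378 = 1534 CE.

1534 CE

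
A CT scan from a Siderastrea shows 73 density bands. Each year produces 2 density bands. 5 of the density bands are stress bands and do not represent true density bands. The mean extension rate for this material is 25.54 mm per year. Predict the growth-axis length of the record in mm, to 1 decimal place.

Correcting the raw count gives 73 − 5 = 68 true density bands.
68 density bands at 2 per year is 68 / 2 = 34 years.
Predicted length = 25.54 mm/year × 34 years = 868.4 mm.

868.4 mm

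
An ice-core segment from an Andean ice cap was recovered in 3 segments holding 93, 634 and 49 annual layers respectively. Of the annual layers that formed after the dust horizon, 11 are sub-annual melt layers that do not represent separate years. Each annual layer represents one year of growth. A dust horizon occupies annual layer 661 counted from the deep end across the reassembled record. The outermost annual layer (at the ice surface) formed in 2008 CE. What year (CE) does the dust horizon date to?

Total annual layers = 93 + 634 + 49 = 776.
Between annual layer 661 and the ice surface there are 776 − 661 = 115 annual layers.
Removing the 11 false annual layers leaves 115 − 11 = 104 true annual layers beyond the dust horizon.
2008 − 104 = 1904 CE.

1904 CE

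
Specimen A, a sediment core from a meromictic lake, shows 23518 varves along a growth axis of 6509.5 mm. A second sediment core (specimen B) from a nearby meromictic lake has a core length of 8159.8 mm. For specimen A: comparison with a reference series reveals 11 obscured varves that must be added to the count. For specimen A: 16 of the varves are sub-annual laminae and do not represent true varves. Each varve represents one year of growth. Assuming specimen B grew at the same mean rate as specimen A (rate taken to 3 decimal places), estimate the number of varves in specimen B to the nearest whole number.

Specimen A: adjusted count: 23518 − 16 + 11 = 23513 varves.
A: Extension rate ≈ 6509.5 / 23513 = 0.277 mm/year.
For B, 8159.8 / 0.277 = 29457.76 years ≈ 29458 varves.

29458 varves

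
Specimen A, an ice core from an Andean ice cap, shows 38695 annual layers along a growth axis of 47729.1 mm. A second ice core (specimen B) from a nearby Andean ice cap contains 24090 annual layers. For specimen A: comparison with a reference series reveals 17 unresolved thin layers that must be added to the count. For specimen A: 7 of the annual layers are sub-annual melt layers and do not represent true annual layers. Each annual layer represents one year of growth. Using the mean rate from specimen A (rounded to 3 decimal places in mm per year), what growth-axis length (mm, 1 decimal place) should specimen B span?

29703.0 mm

Specimen A: true annual layer count = 38695 − 7 + 17 = 38705.
A: Mean rate = 47729.1 mm / 38705 years ≈ 1.233 mm per year.
For B, 1.233 mm/year × 24090 years = 29703.0 mm.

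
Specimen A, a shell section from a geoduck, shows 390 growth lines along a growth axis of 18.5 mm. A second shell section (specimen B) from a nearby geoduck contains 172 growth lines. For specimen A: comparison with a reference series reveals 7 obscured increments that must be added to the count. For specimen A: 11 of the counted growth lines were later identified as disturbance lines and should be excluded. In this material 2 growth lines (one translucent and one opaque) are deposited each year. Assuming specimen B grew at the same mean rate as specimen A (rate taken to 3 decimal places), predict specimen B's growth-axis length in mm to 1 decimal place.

8.3 mm

Specimen A: correcting the raw count gives 390 − 11 + 7 = 386 true growth lines.
Specimen A: with 2 growth lines per year, 386 / 2 = 193 years.
A: 18.5 mm over 193 years gives 18.5 / 193 ≈ 0.096 mm per year.
Specimen B: with 2 growth lines per year, 172 / 2 = 86 years. For B, 0.096 mm/year × 86 years = 8.3 mm.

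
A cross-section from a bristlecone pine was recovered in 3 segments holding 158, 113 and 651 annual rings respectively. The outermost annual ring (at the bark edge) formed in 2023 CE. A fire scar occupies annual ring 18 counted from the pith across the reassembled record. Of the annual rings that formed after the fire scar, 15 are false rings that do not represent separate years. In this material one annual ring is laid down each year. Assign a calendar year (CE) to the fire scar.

Total annual rings = 158 + 113 + 651 = 922.
Between annual ring 18 and the bark edge there are 922 − 18 = 904 annual rings.
Removing the 15 false annual rings leaves 904 − 15 = 889 true annual rings beyond the fire scar.
Counting back 889 years from 2023 CE places the fire scar in 2023 − 889 = 1134 CE.

1134 CE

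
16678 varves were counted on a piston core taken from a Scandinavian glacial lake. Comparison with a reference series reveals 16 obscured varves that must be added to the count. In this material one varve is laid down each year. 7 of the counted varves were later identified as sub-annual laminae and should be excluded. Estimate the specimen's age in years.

Correcting the raw count gives 16678 − 7 + 16 = 16687 true varves.
With a one-to-one varve periodicity this is 16687 years.

16687 yr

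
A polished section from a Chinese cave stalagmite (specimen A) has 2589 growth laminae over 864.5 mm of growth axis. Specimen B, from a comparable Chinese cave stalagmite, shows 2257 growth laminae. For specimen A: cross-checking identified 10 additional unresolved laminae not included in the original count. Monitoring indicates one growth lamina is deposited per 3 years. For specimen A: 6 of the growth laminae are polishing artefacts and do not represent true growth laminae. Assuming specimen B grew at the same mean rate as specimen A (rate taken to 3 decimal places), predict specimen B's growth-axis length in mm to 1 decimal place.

Specimen A: true growth lamina count = 2589 − 6 + 10 = 2593.
Specimen A: multiplying by 3 years per growth lamina: 2593 × 3 = 7779 years.
A: Extension rate ≈ 864.5 / 7779 = 0.111 mm/year.
Specimen B: 2257 growth laminae at 3 years each span 2257 × 3 = 6771 years. Length of B = 0.111 × 6771 = 751.6 mm.

751.6 mm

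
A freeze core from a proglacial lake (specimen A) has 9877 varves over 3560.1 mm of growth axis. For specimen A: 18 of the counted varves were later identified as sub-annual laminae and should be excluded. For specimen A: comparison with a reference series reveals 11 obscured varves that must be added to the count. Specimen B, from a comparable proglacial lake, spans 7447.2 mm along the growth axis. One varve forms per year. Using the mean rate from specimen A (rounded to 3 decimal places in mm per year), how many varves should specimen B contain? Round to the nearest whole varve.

20629 varves

Specimen A: adjusted count: 9877 − 18 + 11 = 9870 varves.
A: Mean rate = 3560.1 mm / 9870 years ≈ 0.361 mm per year.
B spans 7447.2 / 0.361 = 20629.36 years ≈ 20629 varves.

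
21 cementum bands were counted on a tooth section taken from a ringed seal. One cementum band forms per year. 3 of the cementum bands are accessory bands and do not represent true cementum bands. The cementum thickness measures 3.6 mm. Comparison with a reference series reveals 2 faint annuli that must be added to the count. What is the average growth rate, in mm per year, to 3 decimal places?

0.180 mm per year

True cementum band count = 21 − 3 + 2 = 20.
Mean rate = 3.6 mm / 20 years ≈ 0.180 mm per year.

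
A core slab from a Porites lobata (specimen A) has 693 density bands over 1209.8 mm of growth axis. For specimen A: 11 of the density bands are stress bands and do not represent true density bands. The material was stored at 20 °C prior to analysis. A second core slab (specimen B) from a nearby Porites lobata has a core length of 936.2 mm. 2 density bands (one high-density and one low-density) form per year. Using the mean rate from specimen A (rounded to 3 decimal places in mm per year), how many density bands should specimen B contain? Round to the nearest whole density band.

Specimen A: true density band count = 693 − 11 = 682.
Specimen A: with 2 density bands per year, 682 / 2 = 341 years.
A: 1209.8 mm over 341 years gives 1209.8 / 341 ≈ 3.548 mm/yr.
B spans 936.2 / 3.548 = 263.87 years; at 2 density bands per year that is 263.87 × 2 ≈ 528 density bands.

528 density bands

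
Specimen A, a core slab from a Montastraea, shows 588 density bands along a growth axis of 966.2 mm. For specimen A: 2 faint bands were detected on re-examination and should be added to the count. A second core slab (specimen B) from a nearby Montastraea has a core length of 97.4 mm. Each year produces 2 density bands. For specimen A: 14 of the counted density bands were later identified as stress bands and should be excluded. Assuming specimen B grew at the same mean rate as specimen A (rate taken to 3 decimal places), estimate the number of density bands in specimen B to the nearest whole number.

58 density bands

Specimen A: correcting the raw count gives 588 − 14 + 2 = 576 true density bands.
Specimen A: 576 density bands at 2 per year is 576 / 2 = 288 years.
A: 966.2 mm over 288 years gives 966.2 / 288 ≈ 3.355 mm/yr.
Specimen B: 97.4 mm / 3.355 mm per year = 29.03 years; at 2 density bands per year that is 29.03 × 2 ≈ 58 density bands.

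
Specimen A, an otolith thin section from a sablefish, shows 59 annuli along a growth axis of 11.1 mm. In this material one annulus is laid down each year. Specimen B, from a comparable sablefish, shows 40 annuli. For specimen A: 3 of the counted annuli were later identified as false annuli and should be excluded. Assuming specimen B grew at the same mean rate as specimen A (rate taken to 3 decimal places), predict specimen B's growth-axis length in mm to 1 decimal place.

7.9 mm

Specimen A: adjusted count: 59 − 3 = 56 annuli.
A: Extension rate ≈ 11.1 / 56 = 0.198 mm per year.
B's length ≈ 0.198 × 40 = 7.9 mm.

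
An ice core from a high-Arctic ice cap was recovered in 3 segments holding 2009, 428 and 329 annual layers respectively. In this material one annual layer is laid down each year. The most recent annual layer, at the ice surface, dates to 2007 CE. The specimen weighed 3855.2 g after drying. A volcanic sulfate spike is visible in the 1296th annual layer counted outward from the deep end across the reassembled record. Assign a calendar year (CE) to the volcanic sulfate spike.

537 CE

Total annual layers = 2009 + 428 + 329 = 2766.
The volcanic sulfate spike sits at annual layer 1296 from the deep end, so 2766 − 1296 = 1470 annual layers formed after it.
The annual layer at the ice surface is 2007 CE, so the volcanic sulfate spike dates to 2007 − 1470 = 537 CE.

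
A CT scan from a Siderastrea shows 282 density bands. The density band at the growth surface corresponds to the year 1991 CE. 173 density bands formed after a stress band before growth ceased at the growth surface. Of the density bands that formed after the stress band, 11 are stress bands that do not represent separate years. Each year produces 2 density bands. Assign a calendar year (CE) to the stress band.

173 density bands formed after the stress band.
Excluding 11 false density bands: 173 − 11 = 162.
162 density bands at 2 per year is 162 / 2 = 81 years.
The density band at the growth surface is 1991 CE, so the stress band dates to 1991 − 81 = 1910 CE.

1910 CE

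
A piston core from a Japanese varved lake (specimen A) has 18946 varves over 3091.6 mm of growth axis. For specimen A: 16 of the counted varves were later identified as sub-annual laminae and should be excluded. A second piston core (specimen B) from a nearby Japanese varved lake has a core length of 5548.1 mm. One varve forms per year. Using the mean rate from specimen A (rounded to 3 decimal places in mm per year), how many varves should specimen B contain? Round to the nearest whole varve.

Specimen A: correcting the raw count gives 18946 − 16 = 18930 true varves.
A: Extension rate ≈ 3091.6 / 18930 = 0.163 mm/year.
For B, 5548.1 / 0.163 = 34037.42 years ≈ 34037 varves.

34037 varves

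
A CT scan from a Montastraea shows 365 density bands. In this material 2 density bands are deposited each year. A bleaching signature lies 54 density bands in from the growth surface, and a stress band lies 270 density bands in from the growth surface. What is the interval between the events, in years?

Separation: 270 − 54 = 216 density bands.
With 2 density bands per year, 216 / 2 = 108 years.

108 yr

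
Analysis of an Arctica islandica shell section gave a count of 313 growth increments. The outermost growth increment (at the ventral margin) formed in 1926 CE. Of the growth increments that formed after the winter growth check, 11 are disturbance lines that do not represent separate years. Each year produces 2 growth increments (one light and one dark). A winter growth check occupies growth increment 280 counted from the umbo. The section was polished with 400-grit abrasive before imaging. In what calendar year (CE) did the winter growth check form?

313 − 280 = 33 growth increments lie beyond the winter growth check toward the ventral margin.
Removing the 11 false growth increments leaves 33 − 11 = 22 true growth increments beyond the winter growth check.
22 growth increments at 2 per year is 22 / 2 = 11 years.
1926 − 11 = 1915 CE.

1915 CE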